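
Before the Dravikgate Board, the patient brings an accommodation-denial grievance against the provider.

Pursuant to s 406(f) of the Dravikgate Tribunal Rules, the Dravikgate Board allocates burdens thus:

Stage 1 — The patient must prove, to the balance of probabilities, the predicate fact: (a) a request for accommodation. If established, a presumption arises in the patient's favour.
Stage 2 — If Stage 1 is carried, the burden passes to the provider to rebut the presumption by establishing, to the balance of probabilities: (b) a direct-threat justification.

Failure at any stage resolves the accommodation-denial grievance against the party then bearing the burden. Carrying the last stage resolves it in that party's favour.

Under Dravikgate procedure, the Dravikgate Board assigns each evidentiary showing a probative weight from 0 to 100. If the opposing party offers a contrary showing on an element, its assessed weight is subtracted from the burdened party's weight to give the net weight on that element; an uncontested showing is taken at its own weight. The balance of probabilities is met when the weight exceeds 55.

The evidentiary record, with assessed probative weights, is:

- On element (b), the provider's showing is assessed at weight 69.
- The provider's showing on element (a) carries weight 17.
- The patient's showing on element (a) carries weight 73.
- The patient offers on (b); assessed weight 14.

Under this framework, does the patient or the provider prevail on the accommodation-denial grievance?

patient

Stage 1 — burden on patient; standard: the balance of probabilities (weight exceeds 55).
    (a): 73 − 17 = 56 > 55 [met]
  The patient carries Stage 1; the provider now bears the burden.
Stage 2 — burden on provider; standard: the balance of probabilities (weight exceeds 55).
    (b): 69 − 14 = 55 ≤ 55 [not met]
  Stage 2 not carried; the provider fails its burden.
So the patient prevails.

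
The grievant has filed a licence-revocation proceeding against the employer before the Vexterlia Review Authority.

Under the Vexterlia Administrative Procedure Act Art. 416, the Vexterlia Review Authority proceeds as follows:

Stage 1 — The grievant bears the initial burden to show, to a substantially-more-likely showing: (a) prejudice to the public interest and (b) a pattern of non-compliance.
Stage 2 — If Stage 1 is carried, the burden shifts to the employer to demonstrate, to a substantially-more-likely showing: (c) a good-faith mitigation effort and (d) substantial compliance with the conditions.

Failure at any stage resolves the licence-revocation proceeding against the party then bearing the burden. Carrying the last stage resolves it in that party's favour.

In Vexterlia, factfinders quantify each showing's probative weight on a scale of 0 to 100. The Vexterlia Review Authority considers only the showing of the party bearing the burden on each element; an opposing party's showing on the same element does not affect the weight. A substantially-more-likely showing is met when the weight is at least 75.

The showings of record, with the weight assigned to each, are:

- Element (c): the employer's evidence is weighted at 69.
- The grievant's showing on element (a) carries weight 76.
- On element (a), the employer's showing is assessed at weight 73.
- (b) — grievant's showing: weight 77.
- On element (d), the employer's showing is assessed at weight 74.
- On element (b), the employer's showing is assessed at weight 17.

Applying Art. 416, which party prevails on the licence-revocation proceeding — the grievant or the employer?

grievant

At Stage 1 the grievant must meet a substantially-more-likely showing (weight is at least 75): on (a) the weight is 76 (the employer's 73 is given no effect), ≥ 75, so (a) meets the standard; on (b) the weight is 77 (the employer's 17 is given no effect), which does reach 75, so (b) meets the standard.
  The grievant carries Stage 1; the employer now bears the burden.
At Stage 2 the employer must meet a substantially-more-likely showing (weight is at least 75): on (c) the weight is 69, which does not reach 75, so (c) does not meet the standard; on (d) the weight is 74, < 75, so (d) does not meet the standard.
  Not every element is met, so the employer fails to carry Stage 2.
The grievant prevails.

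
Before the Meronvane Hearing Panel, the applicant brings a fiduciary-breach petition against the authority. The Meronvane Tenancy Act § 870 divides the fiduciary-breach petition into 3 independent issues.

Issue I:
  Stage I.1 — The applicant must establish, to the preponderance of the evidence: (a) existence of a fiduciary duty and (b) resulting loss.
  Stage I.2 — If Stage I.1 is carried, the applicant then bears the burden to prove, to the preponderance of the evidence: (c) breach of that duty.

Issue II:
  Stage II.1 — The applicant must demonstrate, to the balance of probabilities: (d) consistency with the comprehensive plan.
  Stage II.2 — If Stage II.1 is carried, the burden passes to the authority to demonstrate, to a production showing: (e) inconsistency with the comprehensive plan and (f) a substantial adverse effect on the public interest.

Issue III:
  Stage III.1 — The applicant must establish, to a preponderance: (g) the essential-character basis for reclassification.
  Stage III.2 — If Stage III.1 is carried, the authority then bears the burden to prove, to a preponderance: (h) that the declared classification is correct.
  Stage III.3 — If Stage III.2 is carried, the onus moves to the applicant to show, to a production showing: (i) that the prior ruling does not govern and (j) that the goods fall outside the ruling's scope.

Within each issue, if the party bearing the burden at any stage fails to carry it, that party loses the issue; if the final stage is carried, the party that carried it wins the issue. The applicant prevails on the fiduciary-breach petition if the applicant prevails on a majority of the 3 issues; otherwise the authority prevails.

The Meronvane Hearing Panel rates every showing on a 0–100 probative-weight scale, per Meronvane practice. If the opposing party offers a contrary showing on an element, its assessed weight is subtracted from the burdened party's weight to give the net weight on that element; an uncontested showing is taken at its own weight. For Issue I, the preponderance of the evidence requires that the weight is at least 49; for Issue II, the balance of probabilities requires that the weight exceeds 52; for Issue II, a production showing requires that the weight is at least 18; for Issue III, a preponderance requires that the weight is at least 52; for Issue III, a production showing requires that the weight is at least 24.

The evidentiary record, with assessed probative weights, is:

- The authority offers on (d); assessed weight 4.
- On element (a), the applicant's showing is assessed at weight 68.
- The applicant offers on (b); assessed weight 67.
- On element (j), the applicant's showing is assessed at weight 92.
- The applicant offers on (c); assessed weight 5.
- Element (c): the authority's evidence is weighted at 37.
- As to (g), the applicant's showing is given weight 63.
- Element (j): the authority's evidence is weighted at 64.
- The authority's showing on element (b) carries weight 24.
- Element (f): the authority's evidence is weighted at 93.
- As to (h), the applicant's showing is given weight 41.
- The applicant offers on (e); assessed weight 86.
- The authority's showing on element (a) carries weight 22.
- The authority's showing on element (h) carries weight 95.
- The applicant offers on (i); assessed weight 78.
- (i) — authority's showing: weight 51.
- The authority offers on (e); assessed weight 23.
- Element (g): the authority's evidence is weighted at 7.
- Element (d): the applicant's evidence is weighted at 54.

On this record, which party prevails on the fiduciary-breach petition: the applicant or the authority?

authority

— Issue I —
Stage I.1 (applicant, the preponderance of the evidence, weight is at least 49): (a) net 68−22=46 < 49 — fails; (b) net 67−24=43 < 49 — fails.
  Stage I.1 not carried; the applicant fails its burden.
The analysis ends at Stage I.1; the authority prevails on this issue.
— Issue II —
Stage II.1 — burden on applicant; standard: the balance of probabilities (weight exceeds 52).
    (d): 54 − 4 = 50 ≤ 52 [not met]
  Not every element is met, so the applicant fails to carry Stage II.1.
So the authority prevails on this issue.
— Issue III —
At Stage III.1 the applicant must meet a preponderance (weight is at least 52): on (g) the weight is 63 less the opposing 7 gives net 56, which does reach 52, so (g) meets the standard.
  The applicant carries Stage III.1; the authority now bears the burden.
At Stage III.2 the authority must meet a preponderance (weight is at least 52): on (h) the weight is 95 less the opposing 41 gives net 54, which does reach 52, so (h) meets the standard.
  The authority carries Stage III.2; the applicant now bears the burden.
At Stage III.3 the applicant must meet a production showing (weight is at least 24): on (i) the weight is 78 less the opposing 51 gives net 27, which does reach 24, so (i) meets the standard; on (j) the weight is 92 less the opposing 64 gives net 28, which does reach 24, so (j) meets the standard.
  The applicant carries the last stage.
All stages carried — the applicant prevails on this issue.
Per-issue: Issue I → authority; Issue II → authority; Issue III → applicant. The applicant must prevail on a majority of issues; overall, the authority prevails.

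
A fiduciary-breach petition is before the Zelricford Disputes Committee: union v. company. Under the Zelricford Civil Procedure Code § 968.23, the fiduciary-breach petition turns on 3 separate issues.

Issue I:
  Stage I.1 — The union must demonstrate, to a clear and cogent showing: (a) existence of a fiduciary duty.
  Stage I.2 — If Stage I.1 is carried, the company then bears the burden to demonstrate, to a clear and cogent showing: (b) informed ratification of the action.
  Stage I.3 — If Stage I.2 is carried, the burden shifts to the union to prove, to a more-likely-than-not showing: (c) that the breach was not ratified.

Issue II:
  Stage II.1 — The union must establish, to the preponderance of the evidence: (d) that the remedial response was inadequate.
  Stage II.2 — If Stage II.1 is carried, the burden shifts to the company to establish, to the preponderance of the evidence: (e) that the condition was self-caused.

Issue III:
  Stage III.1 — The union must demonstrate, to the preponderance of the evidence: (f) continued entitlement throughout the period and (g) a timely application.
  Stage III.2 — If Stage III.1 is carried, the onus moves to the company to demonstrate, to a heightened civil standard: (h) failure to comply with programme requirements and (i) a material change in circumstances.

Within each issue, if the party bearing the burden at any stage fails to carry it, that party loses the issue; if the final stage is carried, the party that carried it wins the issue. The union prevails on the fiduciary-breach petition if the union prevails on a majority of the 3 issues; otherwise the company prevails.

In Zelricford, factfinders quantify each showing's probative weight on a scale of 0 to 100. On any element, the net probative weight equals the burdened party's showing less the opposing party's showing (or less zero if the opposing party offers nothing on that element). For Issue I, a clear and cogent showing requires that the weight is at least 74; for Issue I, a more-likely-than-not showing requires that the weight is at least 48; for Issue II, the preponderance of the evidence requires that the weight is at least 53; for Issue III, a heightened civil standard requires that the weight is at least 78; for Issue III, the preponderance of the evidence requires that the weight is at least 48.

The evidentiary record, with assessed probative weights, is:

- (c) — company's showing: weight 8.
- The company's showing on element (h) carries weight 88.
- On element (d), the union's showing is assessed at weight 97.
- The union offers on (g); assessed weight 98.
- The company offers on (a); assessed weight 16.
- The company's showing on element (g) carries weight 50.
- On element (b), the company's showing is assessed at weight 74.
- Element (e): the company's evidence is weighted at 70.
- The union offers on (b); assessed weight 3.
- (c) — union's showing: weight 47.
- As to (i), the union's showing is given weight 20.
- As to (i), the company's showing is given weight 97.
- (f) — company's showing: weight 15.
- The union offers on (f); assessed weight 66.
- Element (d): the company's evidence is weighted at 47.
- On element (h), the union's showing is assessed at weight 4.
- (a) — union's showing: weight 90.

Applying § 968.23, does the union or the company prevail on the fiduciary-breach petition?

union

— Issue I —
Stage I.1 — burden on union; standard: a clear and cogent showing (weight is at least 74).
    (a): 90 − 16 = 74 ≥ 74 [met]
  Stage I.1 is satisfied; the onus moves to the company.
Stage I.2 — burden on company; standard: a clear and cogent showing (weight is at least 74).
    (b): 74 − 3 = 71 < 74 [not met]
  The company does not carry Stage I.2.
The union prevails on this issue.
— Issue II —
Stage II.1 — burden on union; standard: the preponderance of the evidence (weight is at least 53).
    (d): 97 − 47 = 50 < 53 [not met]
  Not every element is met, so the union fails to carry Stage II.1.
The analysis ends at Stage II.1; the company prevails on this issue.
— Issue III —
Stage III.1 — burden on union; standard: the preponderance of the evidence (weight is at least 48).
    (f): 66 − 15 = 51 ≥ 48 [met]
    (g): 98 − 50 = 48 ≥ 48 [met]
  Stage III.1 carried; the burden shifts to the company.
Stage III.2 — burden on company; standard: a heightened civil standard (weight is at least 78).
    (h): 88 − 4 = 84 ≥ 78 [met]
    (i): 97 − 20 = 77 < 78 [not met]
  Stage III.2 not carried; the company fails its burden.
The union prevails on this issue.
Per-issue: Issue I → union; Issue II → company; Issue III → union. The union must prevail on a majority of issues; overall, the union prevails.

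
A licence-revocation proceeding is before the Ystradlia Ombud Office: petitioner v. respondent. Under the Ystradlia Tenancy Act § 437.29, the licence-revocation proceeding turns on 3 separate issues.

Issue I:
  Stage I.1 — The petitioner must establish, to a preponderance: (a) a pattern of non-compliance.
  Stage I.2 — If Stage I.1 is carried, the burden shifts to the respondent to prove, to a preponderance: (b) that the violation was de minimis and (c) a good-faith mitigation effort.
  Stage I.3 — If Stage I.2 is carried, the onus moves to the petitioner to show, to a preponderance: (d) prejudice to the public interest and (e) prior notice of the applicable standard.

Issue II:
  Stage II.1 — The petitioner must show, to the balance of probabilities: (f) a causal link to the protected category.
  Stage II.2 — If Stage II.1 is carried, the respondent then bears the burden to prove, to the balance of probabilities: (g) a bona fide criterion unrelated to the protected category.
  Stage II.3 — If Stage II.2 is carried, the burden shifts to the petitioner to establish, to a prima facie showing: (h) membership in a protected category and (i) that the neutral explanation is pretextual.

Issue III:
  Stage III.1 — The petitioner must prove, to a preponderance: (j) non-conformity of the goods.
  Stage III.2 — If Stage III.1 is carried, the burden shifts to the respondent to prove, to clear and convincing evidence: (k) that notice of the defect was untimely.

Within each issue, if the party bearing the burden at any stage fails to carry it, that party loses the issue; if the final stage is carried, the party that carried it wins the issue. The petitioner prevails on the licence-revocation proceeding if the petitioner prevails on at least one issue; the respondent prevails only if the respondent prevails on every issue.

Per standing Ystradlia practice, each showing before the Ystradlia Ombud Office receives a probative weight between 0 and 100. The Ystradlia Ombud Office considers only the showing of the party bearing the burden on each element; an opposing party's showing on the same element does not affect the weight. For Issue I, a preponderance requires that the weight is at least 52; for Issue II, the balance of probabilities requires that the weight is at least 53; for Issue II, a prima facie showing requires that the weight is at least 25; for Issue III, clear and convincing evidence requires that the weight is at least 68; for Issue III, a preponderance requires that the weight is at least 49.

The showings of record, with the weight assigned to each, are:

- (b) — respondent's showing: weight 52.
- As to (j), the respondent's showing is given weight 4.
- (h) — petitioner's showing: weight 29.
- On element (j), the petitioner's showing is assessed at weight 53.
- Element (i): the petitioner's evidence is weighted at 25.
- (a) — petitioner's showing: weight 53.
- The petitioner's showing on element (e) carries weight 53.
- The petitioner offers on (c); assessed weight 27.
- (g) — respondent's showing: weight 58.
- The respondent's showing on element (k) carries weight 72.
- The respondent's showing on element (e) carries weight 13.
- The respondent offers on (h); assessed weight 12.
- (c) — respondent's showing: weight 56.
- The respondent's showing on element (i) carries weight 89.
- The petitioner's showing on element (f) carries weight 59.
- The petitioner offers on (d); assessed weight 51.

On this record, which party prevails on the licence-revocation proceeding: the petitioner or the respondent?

petitioner

— Issue I —
Stage I.1 (petitioner, a preponderance, weight is at least 52): (a) 53 ≥ 52 — meets.
  The petitioner carries Stage I.1; the respondent now bears the burden.
Stage I.2 (respondent, a preponderance, weight is at least 52): (b) 52 ≥ 52 — meets; (c) 56 (petitioner's 27 disregarded) ≥ 52 — meets.
  The respondent carries Stage I.2; the petitioner now bears the burden.
Stage I.3 (petitioner, a preponderance, weight is at least 52): (d) 51 < 52 — fails; (e) 53 (respondent's 13 disregarded) ≥ 52 — meets.
  Not every element is met, so the petitioner fails to carry Stage I.3.
The analysis ends at Stage I.3; the respondent prevails on this issue.
— Issue II —
At Stage II.1 the petitioner must meet the balance of probabilities (weight is at least 53): on (f) the weight is 59, which does reach 53, so (f) meets the standard.
  Stage II.1 carried; the burden shifts to the respondent.
At Stage II.2 the respondent must meet the balance of probabilities (weight is at least 53): on (g) the weight is 58, which does reach 53, so (g) meets the standard.
  Stage II.2 is satisfied; the onus moves to the petitioner.
At Stage II.3 the petitioner must meet a prima facie showing (weight is at least 25): on (h) the weight is 29 (the respondent's 12 is given no effect), ≥ 25, so (h) meets the standard; on (i) the weight is 25 (the respondent's 89 is given no effect), ≥ 25, so (i) meets the standard.
  All elements met at the final stage.
Every stage carried; the petitioner prevails on this issue.
— Issue III —
Stage III.1 (petitioner, a preponderance, weight is at least 49): (j) 53 (respondent's 4 disregarded) ≥ 49 — meets.
  Stage III.1 is satisfied; the onus moves to the respondent.
Stage III.2 (respondent, clear and convincing evidence, weight is at least 68): (k) 72 ≥ 68 — meets.
  All elements met at the final stage.
All stages carried — the respondent prevails on this issue.
Per-issue: Issue I → respondent; Issue II → petitioner; Issue III → respondent. The petitioner must prevail on at least one issue; overall, the petitioner prevails.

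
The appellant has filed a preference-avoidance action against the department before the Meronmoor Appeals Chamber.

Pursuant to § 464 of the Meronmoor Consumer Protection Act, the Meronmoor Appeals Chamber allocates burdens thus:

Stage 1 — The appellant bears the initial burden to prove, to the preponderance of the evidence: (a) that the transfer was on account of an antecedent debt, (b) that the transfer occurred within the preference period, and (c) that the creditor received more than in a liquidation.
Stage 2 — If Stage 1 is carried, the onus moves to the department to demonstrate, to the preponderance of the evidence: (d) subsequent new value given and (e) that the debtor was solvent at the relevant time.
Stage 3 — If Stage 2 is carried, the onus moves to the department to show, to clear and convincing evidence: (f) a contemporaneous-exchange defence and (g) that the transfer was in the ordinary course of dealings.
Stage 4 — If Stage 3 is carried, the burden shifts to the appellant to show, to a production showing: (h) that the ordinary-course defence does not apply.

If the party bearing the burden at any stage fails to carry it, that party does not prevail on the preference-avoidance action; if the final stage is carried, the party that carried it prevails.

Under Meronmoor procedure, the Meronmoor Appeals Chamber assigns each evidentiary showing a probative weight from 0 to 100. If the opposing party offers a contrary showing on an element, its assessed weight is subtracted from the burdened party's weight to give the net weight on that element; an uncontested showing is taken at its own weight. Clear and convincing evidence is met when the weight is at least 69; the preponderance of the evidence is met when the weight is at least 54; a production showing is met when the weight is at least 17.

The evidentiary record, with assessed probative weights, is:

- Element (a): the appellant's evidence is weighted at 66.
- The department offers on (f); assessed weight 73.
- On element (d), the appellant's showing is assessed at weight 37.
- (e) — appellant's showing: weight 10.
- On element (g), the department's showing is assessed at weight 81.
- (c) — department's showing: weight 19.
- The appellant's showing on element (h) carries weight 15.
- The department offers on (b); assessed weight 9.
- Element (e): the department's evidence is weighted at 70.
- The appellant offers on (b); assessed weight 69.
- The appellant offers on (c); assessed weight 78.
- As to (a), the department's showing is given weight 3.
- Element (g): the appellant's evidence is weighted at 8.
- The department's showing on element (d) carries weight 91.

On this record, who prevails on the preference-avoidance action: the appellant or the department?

Stage 1 — burden on appellant; standard: the preponderance of the evidence (weight is at least 54).
    (a): 66 − 3 = 63 ≥ 54 [met]
    (b): 69 − 9 = 60 ≥ 54 [met]
    (c): 78 − 19 = 59 ≥ 54 [met]
  Stage 1 carried; the burden shifts to the department.
Stage 2 — burden on department; standard: the preponderance of the evidence (weight is at least 54).
    (d): 91 − 37 = 54 ≥ 54 [met]
    (e): 70 − 10 = 60 ≥ 54 [met]
  All elements met. The department retains the burden for Stage 3.
Stage 3 — burden on department; standard: clear and convincing evidence (weight is at least 69).
    (f): 73 ≥ 69 [met]
    (g): 81 − 8 = 73 ≥ 69 [met]
  All elements met. The burden passes to the appellant.
Stage 4 — burden on appellant; standard: a production showing (weight is at least 17).
    (h): 15 < 17 [not met]
  Stage 4 not carried; the appellant fails its burden.
The department prevails.

department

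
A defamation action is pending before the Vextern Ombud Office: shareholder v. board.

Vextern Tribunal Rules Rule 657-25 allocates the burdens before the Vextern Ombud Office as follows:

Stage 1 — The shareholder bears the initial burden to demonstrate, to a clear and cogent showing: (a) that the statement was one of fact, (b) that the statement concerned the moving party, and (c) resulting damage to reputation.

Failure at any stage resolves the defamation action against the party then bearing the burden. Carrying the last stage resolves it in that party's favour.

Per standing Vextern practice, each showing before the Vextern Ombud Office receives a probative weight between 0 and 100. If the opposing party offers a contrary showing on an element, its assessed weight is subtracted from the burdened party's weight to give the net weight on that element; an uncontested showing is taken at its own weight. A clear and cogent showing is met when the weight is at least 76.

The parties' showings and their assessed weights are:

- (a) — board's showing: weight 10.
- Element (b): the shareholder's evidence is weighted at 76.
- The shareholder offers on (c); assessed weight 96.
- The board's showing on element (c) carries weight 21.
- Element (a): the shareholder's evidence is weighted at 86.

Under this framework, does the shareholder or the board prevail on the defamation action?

board

Stage 1 — burden on shareholder; standard: a clear and cogent showing (weight is at least 76).
    (a): 86 − 10 = 76 ≥ 76 [met]
    (b): 76 ≥ 76 [met]
    (c): 96 − 21 = 75 < 76 [not met]
  Not every element is met, so the shareholder fails to carry Stage 1.
The board prevails.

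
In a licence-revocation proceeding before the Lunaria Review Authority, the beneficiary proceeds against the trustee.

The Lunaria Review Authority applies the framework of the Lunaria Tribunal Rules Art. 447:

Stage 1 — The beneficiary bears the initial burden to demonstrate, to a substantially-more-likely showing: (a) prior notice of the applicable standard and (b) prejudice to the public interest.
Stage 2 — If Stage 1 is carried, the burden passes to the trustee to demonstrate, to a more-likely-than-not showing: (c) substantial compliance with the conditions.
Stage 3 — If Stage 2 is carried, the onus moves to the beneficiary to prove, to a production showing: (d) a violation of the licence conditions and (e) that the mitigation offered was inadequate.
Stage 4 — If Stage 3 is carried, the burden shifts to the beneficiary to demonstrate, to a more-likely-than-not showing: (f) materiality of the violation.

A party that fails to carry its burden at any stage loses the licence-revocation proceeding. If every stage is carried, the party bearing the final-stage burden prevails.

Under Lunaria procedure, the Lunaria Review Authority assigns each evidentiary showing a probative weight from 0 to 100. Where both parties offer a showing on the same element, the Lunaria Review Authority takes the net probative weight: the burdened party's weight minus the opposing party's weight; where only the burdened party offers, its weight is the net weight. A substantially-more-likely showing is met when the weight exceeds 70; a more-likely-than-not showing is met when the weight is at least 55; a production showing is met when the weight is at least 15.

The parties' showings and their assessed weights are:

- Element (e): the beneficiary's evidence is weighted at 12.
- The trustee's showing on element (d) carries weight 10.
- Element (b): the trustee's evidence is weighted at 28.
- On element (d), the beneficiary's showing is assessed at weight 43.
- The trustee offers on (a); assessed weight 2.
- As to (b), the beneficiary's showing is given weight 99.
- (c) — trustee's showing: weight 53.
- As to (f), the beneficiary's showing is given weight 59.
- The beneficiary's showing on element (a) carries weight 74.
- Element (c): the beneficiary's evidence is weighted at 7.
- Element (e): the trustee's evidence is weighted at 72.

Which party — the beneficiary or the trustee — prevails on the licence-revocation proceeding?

beneficiary

Stage 1 — burden on beneficiary; standard: a substantially-more-likely showing (weight exceeds 70).
    (a): 74 − 2 = 72 > 70 [met]
    (b): 99 − 28 = 71 > 70 [met]
  Stage 1 carried; the burden shifts to the trustee.
Stage 2 — burden on trustee; standard: a more-likely-than-not showing (weight is at least 55).
    (c): 53 − 7 = 46 < 55 [not met]
  Stage 2 not carried; the trustee fails its burden.
So the beneficiary prevails.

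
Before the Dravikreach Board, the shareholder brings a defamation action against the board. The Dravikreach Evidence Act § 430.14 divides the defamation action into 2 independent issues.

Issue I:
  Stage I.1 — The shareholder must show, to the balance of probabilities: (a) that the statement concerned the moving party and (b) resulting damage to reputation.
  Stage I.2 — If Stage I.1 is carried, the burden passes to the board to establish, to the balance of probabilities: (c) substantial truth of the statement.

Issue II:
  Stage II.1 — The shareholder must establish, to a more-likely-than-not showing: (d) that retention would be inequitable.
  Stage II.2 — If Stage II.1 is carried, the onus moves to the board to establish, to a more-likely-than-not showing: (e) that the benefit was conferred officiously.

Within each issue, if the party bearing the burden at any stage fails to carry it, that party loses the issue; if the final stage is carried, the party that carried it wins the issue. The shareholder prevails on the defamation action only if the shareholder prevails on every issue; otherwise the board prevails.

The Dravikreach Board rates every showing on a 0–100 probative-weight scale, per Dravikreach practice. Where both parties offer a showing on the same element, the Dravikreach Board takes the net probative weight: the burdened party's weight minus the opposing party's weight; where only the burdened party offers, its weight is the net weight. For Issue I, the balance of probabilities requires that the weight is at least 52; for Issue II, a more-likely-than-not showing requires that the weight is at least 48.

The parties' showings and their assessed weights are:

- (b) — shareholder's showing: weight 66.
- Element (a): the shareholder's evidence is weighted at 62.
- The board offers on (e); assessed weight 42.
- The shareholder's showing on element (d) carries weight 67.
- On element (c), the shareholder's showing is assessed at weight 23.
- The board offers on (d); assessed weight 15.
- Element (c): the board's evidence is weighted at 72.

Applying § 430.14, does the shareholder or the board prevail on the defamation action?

— Issue I —
Stage I.1 (shareholder, the balance of probabilities, weight is at least 52): (a) 62 ≥ 52 — meets; (b) 66 ≥ 52 — meets.
  All elements met. The burden passes to the board.
Stage I.2 (board, the balance of probabilities, weight is at least 52): (c) net 72−23=49 < 52 — fails.
  The board does not carry Stage I.2.
The shareholder prevails on this issue.
— Issue II —
At Stage II.1 the shareholder must meet a more-likely-than-not showing (weight is at least 48): on (d) the weight is 67 less the opposing 15 gives net 52, ≥ 48, so (d) meets the standard.
  Stage II.1 is satisfied; the onus moves to the board.
At Stage II.2 the board must meet a more-likely-than-not showing (weight is at least 48): on (e) the weight is 42, which does not reach 48, so (e) does not meet the standard.
  The board does not carry Stage II.2.
The shareholder prevails on this issue.
Per-issue: Issue I → shareholder; Issue II → shareholder. The shareholder must prevail on every issue; overall, the shareholder prevails.

shareholder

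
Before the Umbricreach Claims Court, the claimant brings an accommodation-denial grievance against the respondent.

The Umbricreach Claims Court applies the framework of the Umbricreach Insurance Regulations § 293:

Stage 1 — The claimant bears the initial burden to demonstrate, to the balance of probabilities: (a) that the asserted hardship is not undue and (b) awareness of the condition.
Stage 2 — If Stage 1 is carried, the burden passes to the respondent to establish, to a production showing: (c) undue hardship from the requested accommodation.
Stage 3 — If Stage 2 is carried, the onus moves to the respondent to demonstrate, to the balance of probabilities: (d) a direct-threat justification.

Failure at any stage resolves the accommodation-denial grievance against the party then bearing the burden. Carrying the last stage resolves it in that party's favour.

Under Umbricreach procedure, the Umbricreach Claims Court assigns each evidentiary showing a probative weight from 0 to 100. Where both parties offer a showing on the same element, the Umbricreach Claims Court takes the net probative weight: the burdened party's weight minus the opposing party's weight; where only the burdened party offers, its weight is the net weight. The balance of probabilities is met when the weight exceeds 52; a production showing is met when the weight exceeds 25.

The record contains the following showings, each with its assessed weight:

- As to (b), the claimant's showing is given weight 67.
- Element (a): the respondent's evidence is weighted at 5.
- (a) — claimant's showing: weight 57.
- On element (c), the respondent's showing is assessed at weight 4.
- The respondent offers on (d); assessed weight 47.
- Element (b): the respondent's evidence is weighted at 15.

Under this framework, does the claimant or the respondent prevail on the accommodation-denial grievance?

respondent

Stage 1 (claimant, the balance of probabilities, weight exceeds 52): (a) net 57−5=52 ≤ 52 — fails; (b) net 67−15=52 ≤ 52 — fails.
  Stage 1 not carried; the claimant fails its burden.
The analysis ends at Stage 1; the respondent prevails.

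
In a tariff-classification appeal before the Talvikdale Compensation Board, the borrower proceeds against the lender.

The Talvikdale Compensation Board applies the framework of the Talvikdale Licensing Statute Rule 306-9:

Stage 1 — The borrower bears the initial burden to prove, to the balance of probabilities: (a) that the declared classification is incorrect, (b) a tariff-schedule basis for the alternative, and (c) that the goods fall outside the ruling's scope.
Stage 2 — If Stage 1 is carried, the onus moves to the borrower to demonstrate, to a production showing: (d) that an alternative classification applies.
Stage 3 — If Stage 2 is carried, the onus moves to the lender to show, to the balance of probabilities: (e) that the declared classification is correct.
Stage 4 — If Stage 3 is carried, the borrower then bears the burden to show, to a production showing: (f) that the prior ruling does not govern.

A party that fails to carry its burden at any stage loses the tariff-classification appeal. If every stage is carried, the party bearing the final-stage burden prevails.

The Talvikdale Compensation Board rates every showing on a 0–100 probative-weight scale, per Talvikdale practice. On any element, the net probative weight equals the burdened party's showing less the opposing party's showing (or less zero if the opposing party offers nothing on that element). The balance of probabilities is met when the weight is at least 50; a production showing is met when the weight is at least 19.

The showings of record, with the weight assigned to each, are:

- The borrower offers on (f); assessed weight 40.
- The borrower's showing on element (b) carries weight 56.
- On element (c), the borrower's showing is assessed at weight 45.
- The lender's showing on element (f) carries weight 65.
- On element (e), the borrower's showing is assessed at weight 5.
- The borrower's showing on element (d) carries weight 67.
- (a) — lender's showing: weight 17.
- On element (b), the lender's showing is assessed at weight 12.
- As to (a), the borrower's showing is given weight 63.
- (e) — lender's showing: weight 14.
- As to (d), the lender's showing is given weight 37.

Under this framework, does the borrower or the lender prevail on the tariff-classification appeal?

lender

Stage 1 — burden on borrower; standard: the balance of probabilities (weight is at least 50).
    (a): 63 − 17 = 46 < 50 [not met]
    (b): 56 − 12 = 44 < 50 [not met]
    (c): 45 < 50 [not met]
  Stage 1 not carried; the borrower fails its burden.
The lender prevails.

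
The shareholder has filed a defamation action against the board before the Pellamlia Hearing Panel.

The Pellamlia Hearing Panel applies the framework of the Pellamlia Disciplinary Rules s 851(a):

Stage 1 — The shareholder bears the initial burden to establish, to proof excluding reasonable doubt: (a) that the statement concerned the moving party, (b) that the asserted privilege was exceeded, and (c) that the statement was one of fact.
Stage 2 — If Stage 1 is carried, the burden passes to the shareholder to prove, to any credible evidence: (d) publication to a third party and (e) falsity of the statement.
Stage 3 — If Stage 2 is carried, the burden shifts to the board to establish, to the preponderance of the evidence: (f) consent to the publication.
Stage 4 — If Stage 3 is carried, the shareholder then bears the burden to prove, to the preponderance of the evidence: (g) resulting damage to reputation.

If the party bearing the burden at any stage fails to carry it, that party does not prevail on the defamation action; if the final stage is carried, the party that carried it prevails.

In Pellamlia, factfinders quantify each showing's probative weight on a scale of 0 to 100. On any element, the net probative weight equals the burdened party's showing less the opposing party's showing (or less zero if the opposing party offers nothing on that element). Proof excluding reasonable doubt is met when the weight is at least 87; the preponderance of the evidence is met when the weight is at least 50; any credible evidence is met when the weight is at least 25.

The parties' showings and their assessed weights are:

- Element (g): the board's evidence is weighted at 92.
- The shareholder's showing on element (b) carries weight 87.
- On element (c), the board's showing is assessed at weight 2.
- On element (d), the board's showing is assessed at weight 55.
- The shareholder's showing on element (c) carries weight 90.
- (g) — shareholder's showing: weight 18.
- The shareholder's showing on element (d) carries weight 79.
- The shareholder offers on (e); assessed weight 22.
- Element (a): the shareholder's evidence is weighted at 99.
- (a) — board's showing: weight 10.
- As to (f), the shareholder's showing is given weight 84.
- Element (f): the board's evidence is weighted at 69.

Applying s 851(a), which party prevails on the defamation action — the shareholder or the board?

Stage 1 — burden on shareholder; standard: proof excluding reasonable doubt (weight is at least 87).
    (a): 99 − 10 = 89 ≥ 87 [met]
    (b): 87 ≥ 87 [met]
    (c): 90 − 2 = 88 ≥ 87 [met]
  All elements met. The shareholder retains the burden for Stage 2.
Stage 2 — burden on shareholder; standard: any credible evidence (weight is at least 25).
    (d): 79 − 55 = 24 < 25 [not met]
    (e): 22 < 25 [not met]
  Stage 2 not carried; the shareholder fails its burden.
The analysis ends at Stage 2; the board prevails.

board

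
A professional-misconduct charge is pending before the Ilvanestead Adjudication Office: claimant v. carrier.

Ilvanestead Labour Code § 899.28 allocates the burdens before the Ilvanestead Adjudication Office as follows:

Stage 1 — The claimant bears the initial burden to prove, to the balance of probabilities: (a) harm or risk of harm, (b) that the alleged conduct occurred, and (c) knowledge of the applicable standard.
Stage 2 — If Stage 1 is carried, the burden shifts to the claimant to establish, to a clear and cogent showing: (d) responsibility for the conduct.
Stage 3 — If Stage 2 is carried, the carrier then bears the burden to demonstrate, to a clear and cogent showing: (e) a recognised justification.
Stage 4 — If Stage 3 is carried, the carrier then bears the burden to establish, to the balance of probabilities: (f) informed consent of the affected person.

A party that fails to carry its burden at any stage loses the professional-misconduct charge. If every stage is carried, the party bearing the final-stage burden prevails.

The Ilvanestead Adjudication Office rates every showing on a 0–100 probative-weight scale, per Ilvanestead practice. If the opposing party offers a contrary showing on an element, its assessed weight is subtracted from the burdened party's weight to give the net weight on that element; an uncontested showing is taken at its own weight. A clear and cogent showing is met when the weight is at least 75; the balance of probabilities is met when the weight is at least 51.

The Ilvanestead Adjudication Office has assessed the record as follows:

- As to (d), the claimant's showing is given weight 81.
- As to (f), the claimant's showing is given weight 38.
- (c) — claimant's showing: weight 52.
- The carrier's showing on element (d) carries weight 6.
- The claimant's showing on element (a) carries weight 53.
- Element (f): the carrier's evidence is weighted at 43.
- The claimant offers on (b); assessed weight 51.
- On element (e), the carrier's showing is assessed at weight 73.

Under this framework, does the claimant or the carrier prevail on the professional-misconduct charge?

claimant

Stage 1 (claimant, the balance of probabilities, weight is at least 51): (a) 53 ≥ 51 — meets; (b) 51 ≥ 51 — meets; (c) 52 ≥ 51 — meets.
  Stage 1 is satisfied; the claimant continues to bear the burden.
Stage 2 (claimant, a clear and cogent showing, weight is at least 75): (d) net 81−6=75 ≥ 75 — meets.
  All elements met. The burden passes to the carrier.
Stage 3 (carrier, a clear and cogent showing, weight is at least 75): (e) 73 < 75 — fails.
  Not every element is met, so the carrier fails to carry Stage 3.
The analysis ends at Stage 3; the claimant prevails.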